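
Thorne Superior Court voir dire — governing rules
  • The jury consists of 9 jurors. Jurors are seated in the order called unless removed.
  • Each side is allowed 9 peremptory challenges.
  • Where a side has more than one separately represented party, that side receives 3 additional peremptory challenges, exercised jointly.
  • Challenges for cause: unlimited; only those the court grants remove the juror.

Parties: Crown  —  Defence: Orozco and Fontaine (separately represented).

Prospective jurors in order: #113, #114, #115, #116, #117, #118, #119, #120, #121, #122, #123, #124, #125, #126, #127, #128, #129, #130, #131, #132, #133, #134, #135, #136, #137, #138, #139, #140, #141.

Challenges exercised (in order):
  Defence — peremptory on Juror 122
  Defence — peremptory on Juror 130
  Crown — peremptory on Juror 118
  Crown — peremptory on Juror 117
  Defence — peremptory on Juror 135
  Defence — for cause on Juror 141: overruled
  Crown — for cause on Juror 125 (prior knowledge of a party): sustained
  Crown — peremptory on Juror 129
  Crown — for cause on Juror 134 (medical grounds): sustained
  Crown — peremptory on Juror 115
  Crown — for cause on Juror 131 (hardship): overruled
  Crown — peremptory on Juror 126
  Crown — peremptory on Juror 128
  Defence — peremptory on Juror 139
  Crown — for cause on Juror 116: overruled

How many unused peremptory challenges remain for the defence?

Defence allotment: 9 base + 3 multi-party = 12.
Defence peremptories used: #122, #130, #135, #139 — 4 (the for-cause on #141 doesn't count).
Remaining: 12 − 4 = 8.

8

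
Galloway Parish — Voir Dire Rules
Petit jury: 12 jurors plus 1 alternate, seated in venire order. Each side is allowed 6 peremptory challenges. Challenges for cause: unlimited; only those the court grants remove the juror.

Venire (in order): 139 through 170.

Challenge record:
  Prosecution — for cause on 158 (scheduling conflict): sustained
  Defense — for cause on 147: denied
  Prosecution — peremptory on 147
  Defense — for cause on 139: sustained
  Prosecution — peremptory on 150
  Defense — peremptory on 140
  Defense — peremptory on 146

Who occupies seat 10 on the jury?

153

Removed: #139, #140, #146, #147, #150, #158.
Filling seats in venire order through position 10: #141, #142, #143, #144, #145, #148, #149, #151, #152, #153.
So seat 10 is #153.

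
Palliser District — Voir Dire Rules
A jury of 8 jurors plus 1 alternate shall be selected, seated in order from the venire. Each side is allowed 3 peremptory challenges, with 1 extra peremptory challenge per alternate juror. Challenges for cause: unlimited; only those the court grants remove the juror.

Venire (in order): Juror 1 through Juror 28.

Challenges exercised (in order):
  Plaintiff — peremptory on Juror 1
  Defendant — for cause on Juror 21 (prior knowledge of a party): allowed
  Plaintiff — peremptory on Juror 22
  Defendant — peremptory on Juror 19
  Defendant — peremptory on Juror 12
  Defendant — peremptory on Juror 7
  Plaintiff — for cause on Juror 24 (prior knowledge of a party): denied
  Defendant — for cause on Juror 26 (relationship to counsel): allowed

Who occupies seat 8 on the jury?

10

Removed: #1, #7, #12, #19, #21, #22, #26. (#24 stays — for-cause denied.)
Filling seats in venire order through position 8: #2, #3, #4, #5, #6, #8, #9, #10.
So seat 8 is #10.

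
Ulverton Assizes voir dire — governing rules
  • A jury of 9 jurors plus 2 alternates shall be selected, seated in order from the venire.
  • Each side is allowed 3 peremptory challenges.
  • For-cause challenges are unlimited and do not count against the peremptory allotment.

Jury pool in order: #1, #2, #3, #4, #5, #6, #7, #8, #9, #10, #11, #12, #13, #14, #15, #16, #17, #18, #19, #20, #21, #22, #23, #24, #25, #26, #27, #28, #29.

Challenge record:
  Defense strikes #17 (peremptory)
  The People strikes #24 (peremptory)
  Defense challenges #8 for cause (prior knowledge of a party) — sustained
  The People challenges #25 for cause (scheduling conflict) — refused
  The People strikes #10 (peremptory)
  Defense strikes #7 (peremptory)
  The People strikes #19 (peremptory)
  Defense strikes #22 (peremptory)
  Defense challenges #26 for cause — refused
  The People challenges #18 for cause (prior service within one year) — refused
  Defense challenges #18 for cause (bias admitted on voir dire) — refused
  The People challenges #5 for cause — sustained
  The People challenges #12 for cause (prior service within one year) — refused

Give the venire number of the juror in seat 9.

Removed: #5, #7, #8, #10, #17, #19, #22, #24. (#12, #18, #25, #26 stay — for-cause denied.)
Seating in order: seats 1–9 → #1, #2, #3, #4, #6, #9, #11, #12, #13; alternates → #14, #15.
So seat 9 is #13.

13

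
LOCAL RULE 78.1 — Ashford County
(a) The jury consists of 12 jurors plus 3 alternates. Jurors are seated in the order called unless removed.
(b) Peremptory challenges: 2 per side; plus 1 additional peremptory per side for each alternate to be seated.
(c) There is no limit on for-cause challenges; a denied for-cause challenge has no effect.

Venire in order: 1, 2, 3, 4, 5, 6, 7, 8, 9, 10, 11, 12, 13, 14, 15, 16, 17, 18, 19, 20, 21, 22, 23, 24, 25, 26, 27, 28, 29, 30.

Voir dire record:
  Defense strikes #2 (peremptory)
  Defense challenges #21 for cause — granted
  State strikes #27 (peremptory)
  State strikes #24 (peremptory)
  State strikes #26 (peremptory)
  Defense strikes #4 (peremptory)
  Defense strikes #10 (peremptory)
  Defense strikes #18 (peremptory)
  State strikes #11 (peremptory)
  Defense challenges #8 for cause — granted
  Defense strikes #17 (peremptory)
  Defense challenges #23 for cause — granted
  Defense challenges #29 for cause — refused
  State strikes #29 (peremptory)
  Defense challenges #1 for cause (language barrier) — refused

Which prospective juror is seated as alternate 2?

22

Removed: #2, #4, #8, #10, #11, #17, #18, #21, #23, #24, #26, #27, #29. (#1 stays — for-cause denied.)
Seating in order: seats 1–12 → #1, #3, #5, #6, #7, #9, #12, #13, #14, #15, #16, #19; alternates → #20, #22, #25.
So alternate 2 is #22.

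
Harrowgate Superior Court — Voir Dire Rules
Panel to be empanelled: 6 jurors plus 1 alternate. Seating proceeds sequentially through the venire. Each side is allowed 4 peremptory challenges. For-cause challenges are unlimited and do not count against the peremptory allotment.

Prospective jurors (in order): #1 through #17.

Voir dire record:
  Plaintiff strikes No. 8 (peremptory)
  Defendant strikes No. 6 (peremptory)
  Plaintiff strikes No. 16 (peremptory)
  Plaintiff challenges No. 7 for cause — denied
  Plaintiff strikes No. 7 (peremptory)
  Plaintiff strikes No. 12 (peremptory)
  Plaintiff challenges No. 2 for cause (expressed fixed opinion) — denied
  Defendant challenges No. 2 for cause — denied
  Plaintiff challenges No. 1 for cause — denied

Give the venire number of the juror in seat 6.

Removed: #6, #7, #8, #12, #16. (#1, #2 stay — for-cause denied.)
Seating in order: seats 1–6 → #1, #2, #3, #4, #5, #9; alternates → #10.
So seat 6 is #9.

9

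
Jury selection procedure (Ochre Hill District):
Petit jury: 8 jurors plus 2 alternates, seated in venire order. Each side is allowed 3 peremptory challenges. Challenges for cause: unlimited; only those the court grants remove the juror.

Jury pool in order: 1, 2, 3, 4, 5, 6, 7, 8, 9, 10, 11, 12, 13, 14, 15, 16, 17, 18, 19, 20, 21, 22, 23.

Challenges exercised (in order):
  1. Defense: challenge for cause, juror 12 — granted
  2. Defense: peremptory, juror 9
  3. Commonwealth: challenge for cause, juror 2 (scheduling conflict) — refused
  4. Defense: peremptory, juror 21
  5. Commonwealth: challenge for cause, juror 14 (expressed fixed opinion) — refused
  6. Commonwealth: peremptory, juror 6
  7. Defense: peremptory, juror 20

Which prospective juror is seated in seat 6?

Removed: #6, #9, #12, #20, #21. (#2, #14 stay — for-cause denied.)
Seating in order: seats 1–8 → #1, #2, #3, #4, #5, #7, #8, #10; alternates → #11, #13.
So seat 6 is #7.

7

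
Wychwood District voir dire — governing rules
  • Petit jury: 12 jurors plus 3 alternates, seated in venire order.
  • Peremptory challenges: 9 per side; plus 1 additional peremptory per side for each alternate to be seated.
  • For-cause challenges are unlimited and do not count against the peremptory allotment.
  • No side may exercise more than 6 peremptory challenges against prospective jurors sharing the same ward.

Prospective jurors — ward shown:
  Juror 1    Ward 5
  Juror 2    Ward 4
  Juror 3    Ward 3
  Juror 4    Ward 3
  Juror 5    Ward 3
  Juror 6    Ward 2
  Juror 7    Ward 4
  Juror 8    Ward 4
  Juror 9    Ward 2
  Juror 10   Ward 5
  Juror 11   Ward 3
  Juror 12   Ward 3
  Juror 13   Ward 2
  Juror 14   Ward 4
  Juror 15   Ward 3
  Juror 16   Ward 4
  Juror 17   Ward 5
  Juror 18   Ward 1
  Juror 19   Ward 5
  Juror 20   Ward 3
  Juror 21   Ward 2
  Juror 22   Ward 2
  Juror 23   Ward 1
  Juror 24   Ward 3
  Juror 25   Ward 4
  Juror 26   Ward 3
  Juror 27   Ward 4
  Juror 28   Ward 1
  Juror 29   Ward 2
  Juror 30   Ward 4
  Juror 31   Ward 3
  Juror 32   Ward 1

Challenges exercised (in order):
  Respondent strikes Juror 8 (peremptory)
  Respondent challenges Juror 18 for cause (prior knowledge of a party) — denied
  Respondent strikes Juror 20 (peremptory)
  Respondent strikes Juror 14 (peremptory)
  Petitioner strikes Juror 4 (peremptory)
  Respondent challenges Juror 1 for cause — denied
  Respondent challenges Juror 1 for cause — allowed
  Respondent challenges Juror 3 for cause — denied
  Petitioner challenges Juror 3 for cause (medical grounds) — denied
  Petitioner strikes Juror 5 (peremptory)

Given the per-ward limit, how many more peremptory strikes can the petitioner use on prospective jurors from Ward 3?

Petitioner peremptories so far: #4, #5 — 2 of 12 used, 10 left overall.
Against Ward 3: #4, #5 — 2 used; per-ward cap 6 leaves 4.
Binding limit: min(10, 4) = 4.

4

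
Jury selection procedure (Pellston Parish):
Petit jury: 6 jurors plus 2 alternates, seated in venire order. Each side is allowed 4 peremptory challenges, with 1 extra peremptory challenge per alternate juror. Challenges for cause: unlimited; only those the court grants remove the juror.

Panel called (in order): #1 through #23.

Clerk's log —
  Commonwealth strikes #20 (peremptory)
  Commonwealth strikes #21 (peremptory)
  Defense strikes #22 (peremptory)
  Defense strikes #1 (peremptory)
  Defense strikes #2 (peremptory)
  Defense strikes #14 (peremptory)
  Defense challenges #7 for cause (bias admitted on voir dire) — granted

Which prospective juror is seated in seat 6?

Removed: #1, #2, #7, #14, #20, #21, #22.
Seating in order: seats 1–6 → #3, #4, #5, #6, #8, #9; alternates → #10, #11.
So seat 6 is #9.

9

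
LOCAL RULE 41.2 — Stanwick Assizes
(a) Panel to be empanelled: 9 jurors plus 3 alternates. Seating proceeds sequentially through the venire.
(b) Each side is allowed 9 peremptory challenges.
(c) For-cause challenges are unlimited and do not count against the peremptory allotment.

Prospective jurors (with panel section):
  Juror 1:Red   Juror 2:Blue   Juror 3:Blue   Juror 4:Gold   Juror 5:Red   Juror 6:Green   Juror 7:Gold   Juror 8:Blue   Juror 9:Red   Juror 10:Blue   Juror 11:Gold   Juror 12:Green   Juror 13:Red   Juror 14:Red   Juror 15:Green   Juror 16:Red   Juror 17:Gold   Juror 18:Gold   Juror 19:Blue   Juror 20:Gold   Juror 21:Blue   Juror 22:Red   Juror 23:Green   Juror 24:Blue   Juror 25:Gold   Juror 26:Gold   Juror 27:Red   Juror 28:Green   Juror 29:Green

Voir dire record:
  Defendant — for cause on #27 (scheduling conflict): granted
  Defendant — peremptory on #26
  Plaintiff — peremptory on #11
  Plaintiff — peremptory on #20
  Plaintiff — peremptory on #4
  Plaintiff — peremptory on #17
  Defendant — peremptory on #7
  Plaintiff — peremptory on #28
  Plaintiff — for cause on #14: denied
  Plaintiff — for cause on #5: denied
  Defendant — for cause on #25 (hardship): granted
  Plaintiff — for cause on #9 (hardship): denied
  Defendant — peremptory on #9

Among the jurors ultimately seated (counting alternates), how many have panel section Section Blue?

4

Removed: #4, #7, #9, #11, #17, #20, #25, #26, #27, #28.
Seated (12 incl. alternates): #1, #2, #3, #5, #6, #8, #10, #12, #13, #14, #15, #16.
Of those, in Section Blue: #2, #3, #8, #10 → 4.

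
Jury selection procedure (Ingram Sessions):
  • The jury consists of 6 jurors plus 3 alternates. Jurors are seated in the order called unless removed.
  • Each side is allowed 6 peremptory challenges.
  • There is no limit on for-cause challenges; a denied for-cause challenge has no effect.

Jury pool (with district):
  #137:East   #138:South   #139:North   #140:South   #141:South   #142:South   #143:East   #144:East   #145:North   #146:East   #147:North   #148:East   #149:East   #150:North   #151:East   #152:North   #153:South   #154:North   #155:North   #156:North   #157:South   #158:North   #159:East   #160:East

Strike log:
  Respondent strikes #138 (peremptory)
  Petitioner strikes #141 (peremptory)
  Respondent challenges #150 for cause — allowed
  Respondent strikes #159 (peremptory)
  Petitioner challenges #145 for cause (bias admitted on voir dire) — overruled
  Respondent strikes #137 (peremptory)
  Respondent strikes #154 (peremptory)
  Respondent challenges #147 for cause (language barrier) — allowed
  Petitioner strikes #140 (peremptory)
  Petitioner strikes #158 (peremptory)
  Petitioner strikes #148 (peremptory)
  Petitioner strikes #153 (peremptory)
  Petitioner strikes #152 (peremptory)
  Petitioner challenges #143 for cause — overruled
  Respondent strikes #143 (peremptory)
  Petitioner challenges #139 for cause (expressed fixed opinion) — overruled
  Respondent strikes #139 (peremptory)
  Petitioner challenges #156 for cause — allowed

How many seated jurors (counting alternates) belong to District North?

2

Removed: #137, #138, #139, #140, #141, #143, #147, #148, #150, #152, #153, #154, #156, #158, #159.
Seated (9 incl. alternates): #142, #144, #145, #146, #149, #151, #155, #157, #160.
Of those, in District North: #145, #155 → 2.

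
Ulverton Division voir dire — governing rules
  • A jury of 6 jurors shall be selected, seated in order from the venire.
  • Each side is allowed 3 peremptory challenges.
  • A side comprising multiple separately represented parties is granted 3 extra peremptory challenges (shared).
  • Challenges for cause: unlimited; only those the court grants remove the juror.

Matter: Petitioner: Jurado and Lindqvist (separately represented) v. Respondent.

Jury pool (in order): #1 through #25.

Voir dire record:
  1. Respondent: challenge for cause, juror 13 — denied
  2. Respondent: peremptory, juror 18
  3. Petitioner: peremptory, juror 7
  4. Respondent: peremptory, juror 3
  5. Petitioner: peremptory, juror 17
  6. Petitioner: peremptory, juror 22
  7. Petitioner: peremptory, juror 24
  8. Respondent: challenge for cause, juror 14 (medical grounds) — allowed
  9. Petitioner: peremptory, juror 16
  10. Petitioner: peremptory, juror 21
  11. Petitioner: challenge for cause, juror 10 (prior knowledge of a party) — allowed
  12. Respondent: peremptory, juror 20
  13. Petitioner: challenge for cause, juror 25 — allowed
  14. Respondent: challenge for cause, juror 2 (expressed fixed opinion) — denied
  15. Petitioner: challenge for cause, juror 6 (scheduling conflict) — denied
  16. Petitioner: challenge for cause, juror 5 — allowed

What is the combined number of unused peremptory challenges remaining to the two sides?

0

Petitioner allotment: 3 base + 3 multi-party = 6. Respondent allotment: 3.
Petitioner peremptories used: #7, #17, #22, #24, #16, #21 — 6 (for-cause on #10, #25, #6, #5 don't count).
Respondent peremptories used: #18, #3, #20 — 3 (for-cause on #13, #14, #2 don't count).
Remaining: (6 − 6) + (3 − 3) = 0.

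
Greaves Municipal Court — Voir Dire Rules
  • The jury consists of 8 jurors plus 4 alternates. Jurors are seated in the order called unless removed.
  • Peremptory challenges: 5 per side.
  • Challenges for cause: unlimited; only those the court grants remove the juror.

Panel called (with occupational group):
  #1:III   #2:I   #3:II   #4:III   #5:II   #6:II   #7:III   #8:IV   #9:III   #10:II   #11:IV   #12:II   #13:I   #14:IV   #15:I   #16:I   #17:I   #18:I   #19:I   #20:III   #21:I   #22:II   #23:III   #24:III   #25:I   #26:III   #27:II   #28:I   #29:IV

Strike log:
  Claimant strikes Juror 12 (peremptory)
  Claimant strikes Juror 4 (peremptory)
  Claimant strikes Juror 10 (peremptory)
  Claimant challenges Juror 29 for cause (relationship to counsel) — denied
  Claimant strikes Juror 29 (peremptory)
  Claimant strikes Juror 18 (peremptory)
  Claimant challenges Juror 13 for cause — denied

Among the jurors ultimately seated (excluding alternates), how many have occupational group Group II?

Removed: #4, #10, #12, #18, #29.
Seated jurors 1–8: #1, #2, #3, #5, #6, #7, #8, #9 (alternates #11, #13, #14, #15 not counted).
Of those, in Group II: #3, #5, #6 → 3.

3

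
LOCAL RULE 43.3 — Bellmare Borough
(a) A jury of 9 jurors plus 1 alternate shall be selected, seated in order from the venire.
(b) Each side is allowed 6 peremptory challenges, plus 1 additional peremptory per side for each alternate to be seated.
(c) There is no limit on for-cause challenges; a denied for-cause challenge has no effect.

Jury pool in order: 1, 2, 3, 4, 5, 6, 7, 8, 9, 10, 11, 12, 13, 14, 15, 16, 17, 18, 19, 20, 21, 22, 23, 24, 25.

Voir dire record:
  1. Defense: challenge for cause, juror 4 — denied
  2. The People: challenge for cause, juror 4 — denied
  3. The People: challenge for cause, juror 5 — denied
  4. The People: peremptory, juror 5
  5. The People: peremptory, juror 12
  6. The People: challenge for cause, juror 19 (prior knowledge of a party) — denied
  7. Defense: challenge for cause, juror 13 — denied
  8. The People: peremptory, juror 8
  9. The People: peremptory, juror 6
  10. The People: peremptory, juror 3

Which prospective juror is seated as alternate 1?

Removed: #3, #5, #6, #8, #12. (#4, #13, #19 stay — for-cause denied.)
Filling seats in venire order through position 10: #1, #2, #4, #7, #9, #10, #11, #13, #14, #15.
So alternate 1 is #15.

15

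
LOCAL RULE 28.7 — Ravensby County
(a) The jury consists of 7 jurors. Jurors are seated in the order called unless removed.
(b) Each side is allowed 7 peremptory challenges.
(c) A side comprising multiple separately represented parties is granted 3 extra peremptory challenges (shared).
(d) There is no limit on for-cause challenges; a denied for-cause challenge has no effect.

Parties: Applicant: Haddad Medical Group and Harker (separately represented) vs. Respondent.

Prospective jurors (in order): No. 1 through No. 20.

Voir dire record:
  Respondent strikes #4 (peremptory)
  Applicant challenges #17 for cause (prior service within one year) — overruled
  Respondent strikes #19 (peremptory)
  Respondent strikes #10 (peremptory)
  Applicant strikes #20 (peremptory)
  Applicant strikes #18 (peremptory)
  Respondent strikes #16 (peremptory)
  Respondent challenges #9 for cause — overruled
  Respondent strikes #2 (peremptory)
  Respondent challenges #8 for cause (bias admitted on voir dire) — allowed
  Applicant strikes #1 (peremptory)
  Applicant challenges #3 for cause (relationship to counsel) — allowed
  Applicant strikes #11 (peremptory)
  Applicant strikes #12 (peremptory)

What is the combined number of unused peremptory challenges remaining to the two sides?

Applicant allotment: 7 base + 3 multi-party = 10. Respondent allotment: 7.
Applicant peremptories used: #20, #18, #1, #11, #12 — 5 (for-cause on #17, #3 don't count).
Respondent peremptories used: #4, #19, #10, #16, #2 — 5 (for-cause on #9, #8 don't count).
Remaining: (10 − 5) + (7 − 5) = 7.

7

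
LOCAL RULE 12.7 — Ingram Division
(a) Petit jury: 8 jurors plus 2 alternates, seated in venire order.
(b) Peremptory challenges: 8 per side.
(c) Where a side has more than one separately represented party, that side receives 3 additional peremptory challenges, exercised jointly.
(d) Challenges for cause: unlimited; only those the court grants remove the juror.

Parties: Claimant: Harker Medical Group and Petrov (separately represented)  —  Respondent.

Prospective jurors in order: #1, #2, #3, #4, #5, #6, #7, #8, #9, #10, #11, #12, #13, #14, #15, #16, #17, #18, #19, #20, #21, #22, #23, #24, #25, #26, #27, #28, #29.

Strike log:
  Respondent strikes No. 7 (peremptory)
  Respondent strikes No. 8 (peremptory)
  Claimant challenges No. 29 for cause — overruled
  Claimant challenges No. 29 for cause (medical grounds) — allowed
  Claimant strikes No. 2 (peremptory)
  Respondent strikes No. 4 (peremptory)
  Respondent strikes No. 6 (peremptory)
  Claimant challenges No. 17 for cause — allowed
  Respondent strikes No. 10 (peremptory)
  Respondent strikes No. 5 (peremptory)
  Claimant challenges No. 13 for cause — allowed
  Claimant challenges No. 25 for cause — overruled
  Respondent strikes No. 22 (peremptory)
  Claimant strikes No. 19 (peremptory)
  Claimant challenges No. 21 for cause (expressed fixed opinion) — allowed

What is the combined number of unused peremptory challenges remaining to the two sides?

10

Claimant allotment: 8 base + 3 multi-party = 11. Respondent allotment: 8.
Claimant peremptories used: #2, #19 — 2 (for-cause on #29, #29, #17, #13, #25, #21 don't count).
Respondent peremptories used: #7, #8, #4, #6, #10, #5, #22 — 7.
Remaining: (11 − 2) + (8 − 7) = 10.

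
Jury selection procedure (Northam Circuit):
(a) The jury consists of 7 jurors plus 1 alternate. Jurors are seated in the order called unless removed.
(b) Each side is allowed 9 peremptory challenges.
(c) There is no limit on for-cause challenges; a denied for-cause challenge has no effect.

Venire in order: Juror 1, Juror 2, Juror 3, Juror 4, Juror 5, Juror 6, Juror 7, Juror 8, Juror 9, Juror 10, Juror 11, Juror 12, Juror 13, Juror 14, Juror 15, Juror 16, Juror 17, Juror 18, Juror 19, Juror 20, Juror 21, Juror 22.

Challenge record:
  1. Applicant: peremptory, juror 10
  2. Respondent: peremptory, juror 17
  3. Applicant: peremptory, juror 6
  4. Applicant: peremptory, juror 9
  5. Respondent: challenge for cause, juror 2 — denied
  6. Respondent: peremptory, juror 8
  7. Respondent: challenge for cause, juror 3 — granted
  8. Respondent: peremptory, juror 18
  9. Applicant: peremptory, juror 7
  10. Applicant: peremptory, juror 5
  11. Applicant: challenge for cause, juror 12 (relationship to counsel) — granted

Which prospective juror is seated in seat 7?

Removed: #3, #5, #6, #7, #8, #9, #10, #12, #17, #18. (#2 stays — for-cause denied.)
Filling seats in venire order through position 7: #1, #2, #4, #11, #13, #14, #15.
So seat 7 is #15.

15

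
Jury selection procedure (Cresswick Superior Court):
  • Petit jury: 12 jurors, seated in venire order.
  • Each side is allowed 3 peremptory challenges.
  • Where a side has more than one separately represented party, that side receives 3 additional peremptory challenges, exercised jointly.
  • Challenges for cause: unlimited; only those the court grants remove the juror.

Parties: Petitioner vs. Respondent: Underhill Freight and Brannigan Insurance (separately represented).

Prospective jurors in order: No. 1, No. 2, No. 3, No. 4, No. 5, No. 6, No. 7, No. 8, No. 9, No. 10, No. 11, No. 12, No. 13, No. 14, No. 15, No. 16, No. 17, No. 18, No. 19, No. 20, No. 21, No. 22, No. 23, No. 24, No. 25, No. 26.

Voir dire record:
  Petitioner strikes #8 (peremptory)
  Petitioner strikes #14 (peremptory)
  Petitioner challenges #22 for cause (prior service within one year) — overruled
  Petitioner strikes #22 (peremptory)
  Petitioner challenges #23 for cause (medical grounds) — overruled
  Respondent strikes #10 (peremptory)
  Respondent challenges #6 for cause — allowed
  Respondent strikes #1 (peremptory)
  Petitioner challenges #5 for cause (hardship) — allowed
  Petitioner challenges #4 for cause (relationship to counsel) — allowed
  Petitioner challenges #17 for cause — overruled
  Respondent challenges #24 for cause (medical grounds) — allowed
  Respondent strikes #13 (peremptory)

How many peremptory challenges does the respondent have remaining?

Respondent allotment: 3 base + 3 multi-party = 6.
Respondent peremptories used: #10, #1, #13 — 3 (for-cause on #6, #24 don't count).
Remaining: 6 − 3 = 3.

3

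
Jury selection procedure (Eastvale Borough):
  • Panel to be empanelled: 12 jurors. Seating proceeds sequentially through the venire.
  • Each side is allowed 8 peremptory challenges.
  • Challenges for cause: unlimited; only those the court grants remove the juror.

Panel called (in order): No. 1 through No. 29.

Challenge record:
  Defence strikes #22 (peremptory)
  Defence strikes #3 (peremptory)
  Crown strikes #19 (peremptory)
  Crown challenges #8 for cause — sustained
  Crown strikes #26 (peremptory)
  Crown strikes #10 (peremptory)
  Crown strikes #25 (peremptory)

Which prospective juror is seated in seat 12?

Removed: #3, #8, #10, #19, #22, #25, #26.
Seating in order: seats 1–12 → #1, #2, #4, #5, #6, #7, #9, #11, #12, #13, #14, #15.
So seat 12 is #15.

15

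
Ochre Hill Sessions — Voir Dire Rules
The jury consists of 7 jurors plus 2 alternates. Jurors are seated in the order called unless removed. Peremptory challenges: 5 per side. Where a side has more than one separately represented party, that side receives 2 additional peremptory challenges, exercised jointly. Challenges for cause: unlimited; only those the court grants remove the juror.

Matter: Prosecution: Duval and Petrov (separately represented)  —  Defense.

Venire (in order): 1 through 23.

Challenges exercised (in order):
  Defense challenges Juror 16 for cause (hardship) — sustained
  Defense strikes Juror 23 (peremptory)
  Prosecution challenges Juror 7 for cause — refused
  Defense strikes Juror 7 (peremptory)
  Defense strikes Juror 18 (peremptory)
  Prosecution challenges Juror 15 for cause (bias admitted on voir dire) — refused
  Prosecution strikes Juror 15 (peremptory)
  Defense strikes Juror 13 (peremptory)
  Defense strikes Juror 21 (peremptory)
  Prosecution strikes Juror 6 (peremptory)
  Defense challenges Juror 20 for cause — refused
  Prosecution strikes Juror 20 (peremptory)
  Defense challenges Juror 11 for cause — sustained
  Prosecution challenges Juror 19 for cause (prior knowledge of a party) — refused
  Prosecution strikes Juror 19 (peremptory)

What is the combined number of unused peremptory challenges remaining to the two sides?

3

Prosecution allotment: 5 base + 2 multi-party = 7. Defense allotment: 5.
Prosecution peremptories used: #15, #6, #20, #19 — 4 (for-cause on #7, #15, #19 don't count).
Defense peremptories used: #23, #7, #18, #13, #21 — 5 (for-cause on #16, #20, #11 don't count).
Remaining: (7 − 4) + (5 − 5) = 3.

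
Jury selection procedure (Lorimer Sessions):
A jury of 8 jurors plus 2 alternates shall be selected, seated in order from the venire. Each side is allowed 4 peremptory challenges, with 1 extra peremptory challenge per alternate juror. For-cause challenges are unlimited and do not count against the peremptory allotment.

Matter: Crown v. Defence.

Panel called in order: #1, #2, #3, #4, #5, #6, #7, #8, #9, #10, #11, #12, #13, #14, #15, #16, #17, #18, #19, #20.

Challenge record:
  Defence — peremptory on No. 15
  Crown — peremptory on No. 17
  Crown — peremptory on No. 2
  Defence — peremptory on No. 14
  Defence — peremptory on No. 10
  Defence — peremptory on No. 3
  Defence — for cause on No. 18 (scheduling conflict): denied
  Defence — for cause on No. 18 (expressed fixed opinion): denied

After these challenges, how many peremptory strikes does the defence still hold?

2

Defence allotment: 4 base + 1 × 2 alternates = 6.
Defence peremptories used: #15, #14, #10, #3 — 4 (for-cause on #18, #18 don't count).
Remaining: 6 − 4 = 2.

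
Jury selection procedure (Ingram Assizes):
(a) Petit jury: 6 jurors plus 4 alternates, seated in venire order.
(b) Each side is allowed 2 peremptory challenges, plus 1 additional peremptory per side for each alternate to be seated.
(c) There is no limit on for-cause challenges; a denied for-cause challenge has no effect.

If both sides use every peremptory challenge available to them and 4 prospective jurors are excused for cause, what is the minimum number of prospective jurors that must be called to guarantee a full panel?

26

Seats to fill: 6 + 4 alternates = 10.
Peremptories: 2 + 1×4 = 6 per side × 2 sides = 12.
For-cause removals: 4.
Minimum venire: 10 + 12 + 4 = 26.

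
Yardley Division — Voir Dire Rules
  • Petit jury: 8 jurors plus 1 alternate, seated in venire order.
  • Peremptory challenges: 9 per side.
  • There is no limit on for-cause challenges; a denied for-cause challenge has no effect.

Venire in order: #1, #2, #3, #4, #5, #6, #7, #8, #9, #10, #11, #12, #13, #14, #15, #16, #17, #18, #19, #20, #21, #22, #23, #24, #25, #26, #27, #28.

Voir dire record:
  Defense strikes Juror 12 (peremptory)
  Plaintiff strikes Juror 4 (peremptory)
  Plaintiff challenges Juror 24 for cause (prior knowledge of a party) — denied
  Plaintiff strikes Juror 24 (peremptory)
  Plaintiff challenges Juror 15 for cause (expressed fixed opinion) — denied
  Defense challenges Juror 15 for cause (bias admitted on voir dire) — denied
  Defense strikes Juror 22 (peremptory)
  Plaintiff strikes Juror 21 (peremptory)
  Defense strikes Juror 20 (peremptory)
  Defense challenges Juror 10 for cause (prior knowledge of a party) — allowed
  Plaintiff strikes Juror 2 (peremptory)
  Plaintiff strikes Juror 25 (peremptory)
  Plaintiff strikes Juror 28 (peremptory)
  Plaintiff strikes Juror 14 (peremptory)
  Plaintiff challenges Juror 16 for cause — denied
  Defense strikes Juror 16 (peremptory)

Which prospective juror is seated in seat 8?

Removed: #2, #4, #10, #12, #14, #16, #20, #21, #22, #24, #25, #28. (#15 stays — for-cause denied.)
Seating in order: seats 1–8 → #1, #3, #5, #6, #7, #8, #9, #11; alternates → #13.
So seat 8 is #11.

11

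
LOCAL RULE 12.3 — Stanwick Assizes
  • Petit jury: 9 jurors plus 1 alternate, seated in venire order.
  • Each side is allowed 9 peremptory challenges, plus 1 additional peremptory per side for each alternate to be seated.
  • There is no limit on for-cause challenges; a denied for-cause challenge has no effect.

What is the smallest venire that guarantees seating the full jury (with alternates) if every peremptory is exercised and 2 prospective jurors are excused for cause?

32

Seats to fill: 9 + 1 alternates = 10.
Peremptories: 9 + 1×1 = 10 per side × 2 sides = 20.
For-cause removals: 2.
Minimum venire: 10 + 20 + 2 = 32.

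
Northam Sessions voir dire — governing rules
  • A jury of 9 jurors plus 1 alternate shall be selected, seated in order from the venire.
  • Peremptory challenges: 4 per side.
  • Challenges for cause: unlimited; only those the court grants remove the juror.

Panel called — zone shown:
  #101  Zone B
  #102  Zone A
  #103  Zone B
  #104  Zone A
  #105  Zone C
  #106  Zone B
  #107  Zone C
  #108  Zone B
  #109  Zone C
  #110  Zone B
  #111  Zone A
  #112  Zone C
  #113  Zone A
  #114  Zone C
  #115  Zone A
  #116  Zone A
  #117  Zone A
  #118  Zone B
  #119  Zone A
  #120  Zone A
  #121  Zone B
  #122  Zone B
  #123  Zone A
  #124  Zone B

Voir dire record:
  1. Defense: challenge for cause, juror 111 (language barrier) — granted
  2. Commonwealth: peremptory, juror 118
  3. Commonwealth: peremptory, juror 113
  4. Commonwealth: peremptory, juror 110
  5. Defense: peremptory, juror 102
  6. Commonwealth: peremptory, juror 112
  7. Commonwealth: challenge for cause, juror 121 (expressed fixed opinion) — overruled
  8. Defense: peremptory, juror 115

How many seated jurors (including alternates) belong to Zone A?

Removed: #102, #110, #111, #112, #113, #115, #118.
Seated (10 incl. alternates): #101, #103, #104, #105, #106, #107, #108, #109, #114, #116.
Of those, in Zone A: #104, #116 → 2.

2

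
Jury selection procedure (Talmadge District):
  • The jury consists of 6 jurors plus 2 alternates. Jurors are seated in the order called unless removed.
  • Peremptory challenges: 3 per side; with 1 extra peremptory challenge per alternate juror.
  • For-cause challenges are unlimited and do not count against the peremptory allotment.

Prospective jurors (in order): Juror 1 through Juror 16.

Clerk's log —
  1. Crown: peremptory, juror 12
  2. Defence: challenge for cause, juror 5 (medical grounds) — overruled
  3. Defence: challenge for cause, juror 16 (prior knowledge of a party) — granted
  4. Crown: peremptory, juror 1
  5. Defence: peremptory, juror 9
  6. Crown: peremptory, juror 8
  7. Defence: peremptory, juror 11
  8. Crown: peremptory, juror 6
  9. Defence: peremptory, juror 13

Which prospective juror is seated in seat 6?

Removed: #1, #6, #8, #9, #11, #12, #13, #16. (#5 stays — for-cause denied.)
Seating in order: seats 1–6 → #2, #3, #4, #5, #7, #10; alternates → #14, #15.
So seat 6 is #10.

10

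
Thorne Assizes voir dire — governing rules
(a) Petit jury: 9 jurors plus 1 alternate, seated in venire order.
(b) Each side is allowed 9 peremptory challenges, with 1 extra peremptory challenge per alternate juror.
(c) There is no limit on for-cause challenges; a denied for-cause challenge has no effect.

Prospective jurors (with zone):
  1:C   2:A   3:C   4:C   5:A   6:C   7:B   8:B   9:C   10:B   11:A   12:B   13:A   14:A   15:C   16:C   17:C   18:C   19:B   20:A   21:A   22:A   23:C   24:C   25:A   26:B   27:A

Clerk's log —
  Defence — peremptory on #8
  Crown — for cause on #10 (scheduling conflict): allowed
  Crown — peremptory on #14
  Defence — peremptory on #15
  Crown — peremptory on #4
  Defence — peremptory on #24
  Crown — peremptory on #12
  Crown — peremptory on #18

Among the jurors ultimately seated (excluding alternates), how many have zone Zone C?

4

Removed: #4, #8, #10, #12, #14, #15, #18, #24.
Seated jurors 1–9: #1, #2, #3, #5, #6, #7, #9, #11, #13 (alternates #16 not counted).
Of those, in Zone C: #1, #3, #6, #9 → 4.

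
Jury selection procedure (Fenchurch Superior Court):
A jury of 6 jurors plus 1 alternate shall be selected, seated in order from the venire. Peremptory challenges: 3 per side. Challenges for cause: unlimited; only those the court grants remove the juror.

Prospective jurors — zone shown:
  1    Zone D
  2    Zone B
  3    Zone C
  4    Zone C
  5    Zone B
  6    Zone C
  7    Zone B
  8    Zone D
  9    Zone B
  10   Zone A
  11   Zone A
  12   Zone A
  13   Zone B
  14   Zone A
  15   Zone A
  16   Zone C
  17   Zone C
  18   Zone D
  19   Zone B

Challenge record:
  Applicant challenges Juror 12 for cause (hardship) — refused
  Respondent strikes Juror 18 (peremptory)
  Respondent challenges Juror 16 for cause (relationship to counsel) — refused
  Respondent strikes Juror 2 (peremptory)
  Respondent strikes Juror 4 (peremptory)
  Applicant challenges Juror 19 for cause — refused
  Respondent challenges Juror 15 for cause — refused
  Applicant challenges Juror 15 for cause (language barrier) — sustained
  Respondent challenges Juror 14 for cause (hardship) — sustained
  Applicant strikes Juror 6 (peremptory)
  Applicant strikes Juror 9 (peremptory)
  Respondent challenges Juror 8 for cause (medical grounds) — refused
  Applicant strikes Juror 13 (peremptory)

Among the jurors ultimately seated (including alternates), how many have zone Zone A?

2

Removed: #2, #4, #6, #9, #13, #14, #15, #18.
Seated (7 incl. alternates): #1, #3, #5, #7, #8, #10, #11.
Of those, in Zone A: #10, #11 → 2.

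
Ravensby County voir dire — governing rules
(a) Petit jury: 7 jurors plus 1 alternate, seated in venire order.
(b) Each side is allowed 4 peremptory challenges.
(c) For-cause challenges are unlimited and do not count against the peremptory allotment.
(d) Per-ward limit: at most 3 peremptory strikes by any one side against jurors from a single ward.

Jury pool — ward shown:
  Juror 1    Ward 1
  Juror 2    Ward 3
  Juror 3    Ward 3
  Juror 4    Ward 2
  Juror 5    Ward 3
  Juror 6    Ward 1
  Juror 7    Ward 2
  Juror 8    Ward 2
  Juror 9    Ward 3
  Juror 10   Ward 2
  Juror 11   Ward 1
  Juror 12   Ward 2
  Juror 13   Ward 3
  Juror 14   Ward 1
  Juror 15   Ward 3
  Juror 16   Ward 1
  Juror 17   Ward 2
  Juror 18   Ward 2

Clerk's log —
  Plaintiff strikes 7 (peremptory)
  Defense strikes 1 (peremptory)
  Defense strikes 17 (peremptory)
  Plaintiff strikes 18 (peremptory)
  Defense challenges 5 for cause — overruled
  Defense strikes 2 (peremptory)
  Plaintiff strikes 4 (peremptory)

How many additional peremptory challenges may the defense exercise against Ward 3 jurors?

1

Defense peremptories so far: #1, #17, #2 — 3 of 4 used, 1 left overall.
Against Ward 3: #2 — 1 used; per-ward cap 3 leaves 2.
Binding limit: min(1, 2) = 1.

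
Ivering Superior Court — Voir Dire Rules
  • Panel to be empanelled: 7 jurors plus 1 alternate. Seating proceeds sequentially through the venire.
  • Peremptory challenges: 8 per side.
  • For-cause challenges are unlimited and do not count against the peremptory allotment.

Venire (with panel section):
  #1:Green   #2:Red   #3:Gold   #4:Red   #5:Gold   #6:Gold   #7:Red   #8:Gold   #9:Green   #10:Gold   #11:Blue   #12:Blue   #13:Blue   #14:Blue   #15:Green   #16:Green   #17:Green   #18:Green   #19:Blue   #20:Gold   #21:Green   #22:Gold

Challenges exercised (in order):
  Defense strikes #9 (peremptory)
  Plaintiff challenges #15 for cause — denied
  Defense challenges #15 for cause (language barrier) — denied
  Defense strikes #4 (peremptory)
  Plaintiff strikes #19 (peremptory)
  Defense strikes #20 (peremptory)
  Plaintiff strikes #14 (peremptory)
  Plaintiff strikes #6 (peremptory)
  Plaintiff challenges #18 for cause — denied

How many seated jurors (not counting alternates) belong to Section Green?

Removed: #4, #6, #9, #14, #19, #20.
Seated jurors 1–7: #1, #2, #3, #5, #7, #8, #10 (alternates #11 not counted).
Of those, in Section Green: #1 → 1.

1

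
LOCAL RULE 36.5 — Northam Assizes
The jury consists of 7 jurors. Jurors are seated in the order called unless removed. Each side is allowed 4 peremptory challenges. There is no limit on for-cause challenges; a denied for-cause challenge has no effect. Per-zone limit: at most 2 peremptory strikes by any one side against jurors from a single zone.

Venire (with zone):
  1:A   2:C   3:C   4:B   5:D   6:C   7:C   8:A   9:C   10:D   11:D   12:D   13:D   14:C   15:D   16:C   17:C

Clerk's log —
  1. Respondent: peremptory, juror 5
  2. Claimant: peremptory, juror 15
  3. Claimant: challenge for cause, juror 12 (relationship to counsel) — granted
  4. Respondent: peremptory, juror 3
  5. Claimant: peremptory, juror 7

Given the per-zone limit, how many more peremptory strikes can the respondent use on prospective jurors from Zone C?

1

Respondent peremptories so far: #5, #3 — 2 of 4 used, 2 left overall.
Against Zone C: #3 — 1 used; per-zone cap 2 leaves 1.
Binding limit: min(2, 1) = 1.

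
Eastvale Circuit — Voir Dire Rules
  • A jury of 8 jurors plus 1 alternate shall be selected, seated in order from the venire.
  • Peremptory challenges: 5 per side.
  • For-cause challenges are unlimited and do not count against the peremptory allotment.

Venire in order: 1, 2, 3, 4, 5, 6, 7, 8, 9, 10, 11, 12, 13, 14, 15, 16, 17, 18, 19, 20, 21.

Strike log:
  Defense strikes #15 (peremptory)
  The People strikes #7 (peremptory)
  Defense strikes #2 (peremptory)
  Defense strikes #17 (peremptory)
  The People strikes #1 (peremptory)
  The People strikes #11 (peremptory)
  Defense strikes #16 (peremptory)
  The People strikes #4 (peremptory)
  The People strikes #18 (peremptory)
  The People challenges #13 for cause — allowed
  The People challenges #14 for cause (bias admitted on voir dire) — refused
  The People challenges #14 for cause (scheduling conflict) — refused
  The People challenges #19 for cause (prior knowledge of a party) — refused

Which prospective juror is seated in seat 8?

14

Removed: #1, #2, #4, #7, #11, #13, #15, #16, #17, #18. (#14, #19 stay — for-cause denied.)
Filling seats in venire order through position 8: #3, #5, #6, #8, #9, #10, #12, #14.
So seat 8 is #14.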